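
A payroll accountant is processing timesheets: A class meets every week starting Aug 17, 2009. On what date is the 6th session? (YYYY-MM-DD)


First occurrence: 2009-08-17 (occurrence 1)
Each occurrence is 7 days after the previous.
Occurrence 6 is 5 weeks after the first.
5 weeks = 35 days
2009-08-17 + 35 days = 2009-09-21

2009-09-21


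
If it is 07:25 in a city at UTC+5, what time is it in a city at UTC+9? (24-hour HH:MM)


Local time: 07:25 at UTC+5 (offset 5h)
Target zone: UTC+9 (offset 9h)
Difference: 9 - (5) = 4 hours
Calculation: 7 + (4) = 11
Result: 11:25

11:25


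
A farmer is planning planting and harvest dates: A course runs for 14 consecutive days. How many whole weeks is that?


Total days: 14
Days per week: 7
Division: 14 / 7 = 2 remainder 0
Complete weeks: 2
Remaining days: 0

2


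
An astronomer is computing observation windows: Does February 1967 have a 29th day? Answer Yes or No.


Year: 1967
Divisible by 4? 1967 / 4 = 491.75 -> No
Not divisible by 4, so NOT a leap year

No


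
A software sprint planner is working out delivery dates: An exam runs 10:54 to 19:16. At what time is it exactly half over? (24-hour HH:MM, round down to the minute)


Start time: 10:54 = 654 minutes from midnight
End time: 19:16 = 1156 minutes from midnight
Sum: 654 + 1156 = 1810
Midpoint: 1810 / 2 = 905 minutes
Convert: 905 / 60 = 15 hours, 5 minutes
Result: 15:05

15:05


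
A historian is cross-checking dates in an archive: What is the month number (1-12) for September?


Calendar month order:
8. August
9. September <--
10. October
September is month number 9

9


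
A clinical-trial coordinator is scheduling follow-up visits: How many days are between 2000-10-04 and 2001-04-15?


Start date: 2000-10-04
End date: 2001-04-15
Oct 2000: +28 days
Nov 2000: +30 days
Dec 2000: +31 days
... (4 more months)
Total: 193 days

193


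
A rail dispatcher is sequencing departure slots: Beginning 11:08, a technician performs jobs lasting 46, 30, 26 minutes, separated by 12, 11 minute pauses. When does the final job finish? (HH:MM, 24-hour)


Start: 11:08 = 668 min from midnight
  after task 1 (46 min): 11:54
  after break (12 min): 12:06
  after task 2 (30 min): 12:36
  after break (11 min): 12:47
  after task 3 (26 min): 13:13
Total elapsed: 125 minutes
End time: 13:13

13:13


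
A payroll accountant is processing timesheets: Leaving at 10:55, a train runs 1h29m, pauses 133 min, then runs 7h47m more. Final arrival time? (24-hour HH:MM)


Depart: 10:55
Leg 1: +89 min -> 12:24
Layover: +133 min -> 14:37
Leg 2: +467 min -> 22:24
Total travel: 689 minutes = 11h 29m
Arrival: 22:24

22:24


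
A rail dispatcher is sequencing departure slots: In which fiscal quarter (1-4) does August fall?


Month: August (month 8)
Q1: January-March (months 1-3)
Q2: April-June (months 4-6)
Q3: July-September (months 7-9)
Q4: October-December (months 10-12)
Month 8 falls in Q3

3


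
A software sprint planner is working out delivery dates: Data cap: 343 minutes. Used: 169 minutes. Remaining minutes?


Total budget: 343 minutes
Time used: 169 minutes
Remaining: 343 - 169 = 174 minutes
Percent used: 49.3%
Percent remaining: 50.7%

174


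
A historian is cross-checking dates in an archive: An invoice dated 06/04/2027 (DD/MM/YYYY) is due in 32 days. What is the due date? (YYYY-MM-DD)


Start: 2027-04-06
Adding 32 days
Days remaining in April: 24
After April: 8 days still to add
May 2027 has 31 days, need 8
Result: 2027-05-08

2027-05-08


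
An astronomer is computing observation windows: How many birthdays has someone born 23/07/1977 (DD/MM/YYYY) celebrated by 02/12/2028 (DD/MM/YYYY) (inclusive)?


Birth: 1977-07-23
Reference: 2028-12-02
Year difference: 2028 - 1977 = 51
Has birthday (07-23) occurred by 12-02? Yes
Age in full years: 51

51


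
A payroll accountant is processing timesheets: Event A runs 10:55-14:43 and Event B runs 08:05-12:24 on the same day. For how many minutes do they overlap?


Interval A: [655, 883] minutes from midnight
Interval B: [485, 744] minutes from midnight
Overlap start = max(655, 485) = 655
Overlap end = min(883, 744) = 744
Overlap = 744 - 655 = 89 minutes

89


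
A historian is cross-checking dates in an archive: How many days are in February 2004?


Month: February
Year: 2004
2004 is a leap year
February has 29 days
Total: 29 days

29


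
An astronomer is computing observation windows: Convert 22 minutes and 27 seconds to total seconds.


Minutes: 22
Extra seconds: 27
Seconds per minute: 60
Minutes to seconds: 22 x 60 = 1320
Total: 1320 + 27 = 1347

1347


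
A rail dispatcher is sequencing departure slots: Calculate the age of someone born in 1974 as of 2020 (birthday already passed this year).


Birth year: 1974
Current year: 2020
Age = current year - birth year
Age = 2020 - 1974 = 46

46


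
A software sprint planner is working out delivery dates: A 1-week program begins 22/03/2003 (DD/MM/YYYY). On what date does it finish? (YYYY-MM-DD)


Start: 2003-03-22
Weeks to add: 1
Convert to days: 1 x 7 = 7 days
Add 7 days to 2003-03-22
Result: 2003-03-29

2003-03-29


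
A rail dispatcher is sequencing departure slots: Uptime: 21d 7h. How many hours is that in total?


Days: 21
Extra hours: 7
Hours per day: 24
Days to hours: 21 x 24 = 504
Total: 504 + 7 = 511

511


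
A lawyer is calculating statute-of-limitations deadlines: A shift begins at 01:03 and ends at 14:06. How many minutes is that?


Start time: 01:03 = 63 minutes from midnight
End time: 14:06 = 846 minutes from midnight
Difference: 846 - 63 = 783 minutes
That is 13 hours and 3 minutes

783


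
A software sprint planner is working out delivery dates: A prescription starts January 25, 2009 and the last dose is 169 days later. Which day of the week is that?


Start: 2009-01-25 (Sunday)
Step 1 - find target date: add 169 days
  2009-01-25 + 169 days = 2009-07-13
Step 2 - day of week:
  169 mod 7 = 1
  Sunday + 1 days -> Monday
Result: Monday (2009-07-13)

Monday


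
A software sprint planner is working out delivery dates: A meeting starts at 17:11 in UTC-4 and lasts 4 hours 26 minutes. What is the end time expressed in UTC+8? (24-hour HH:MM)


Start: 17:11 in UTC-4
Step 1 - add duration:
  minutes: 11 + 26 = 37
  hours: 17 + 4 + 0 = 21
  end in UTC-4: 21:37
Step 2 - convert UTC-4 -> UTC+8:
  offset difference: 8 - (-4) = 12 hours
  21 + (12) = 33 -> mod 24 = 9
Result: 09:37 in UTC+8

09:37


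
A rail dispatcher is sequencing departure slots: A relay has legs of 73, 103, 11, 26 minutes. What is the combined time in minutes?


Durations: 73, 103, 11, 26
Running sum: 73
+ 103 = 176
+ 11 = 187
+ 26 = 213
Total duration: 213 minutes
That is 3 hours and 33 minutes

213


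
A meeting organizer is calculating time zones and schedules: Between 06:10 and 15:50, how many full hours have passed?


Start: 06:10
End: 15:50
Hour difference: 15 - 6 = 9 hours
Minute difference: 50 - 10 = 40 minutes
Total minutes: 580
Complete hours: 580 / 60 = 9 (remainder 40)

9


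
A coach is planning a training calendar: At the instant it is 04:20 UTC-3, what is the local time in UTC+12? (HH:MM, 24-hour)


Local time: 04:20 at UTC-3 (offset -3h)
Target zone: UTC+12 (offset 12h)
Difference: 12 - (-3) = 15 hours
Calculation: 4 + (15) = 19
Result: 19:20

19:20


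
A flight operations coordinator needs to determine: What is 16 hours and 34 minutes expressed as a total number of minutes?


Hours: 16
Minutes: 34
Convert hours to minutes: 16 x 60 = 960
Add remaining minutes: 960 + 34 = 994

994


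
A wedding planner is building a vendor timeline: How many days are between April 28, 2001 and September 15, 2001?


Start date: 2001-04-28
End date: 2001-09-15
Apr 2001: +3 days
May 2001: +31 days
Jun 2001: +30 days
... (3 more months)
Total: 140 days

140


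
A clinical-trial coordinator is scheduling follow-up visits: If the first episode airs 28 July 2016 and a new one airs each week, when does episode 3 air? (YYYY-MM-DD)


First occurrence: 2016-07-28 (occurrence 1)
Each occurrence is 7 days after the previous.
Occurrence 3 is 2 weeks after the first.
2 weeks = 14 days
2016-07-28 + 14 days = 2016-08-11

2016-08-11


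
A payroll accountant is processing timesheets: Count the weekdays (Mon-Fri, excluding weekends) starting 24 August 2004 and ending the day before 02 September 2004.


Start: 2004-08-24 (Tuesday)
End (exclusive): 2004-09-02 (Thursday)
Total calendar days: 9
Full weeks: 9 // 7 = 1 -> 5 weekdays
Remaining 2 days starting on Tuesday:
  Tue(w), Wed(w) -> 2 weekdays
Total business days: 5 + 2 = 7

7


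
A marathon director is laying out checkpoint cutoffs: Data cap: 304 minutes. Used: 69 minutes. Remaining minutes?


Total budget: 304 minutes
Time used: 69 minutes
Remaining: 304 - 69 = 235 minutes
Percent used: 22.7%
Percent remaining: 77.3%

235


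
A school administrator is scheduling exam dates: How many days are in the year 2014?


Year: 2014
Check leap year rules:
Divisible by 4? No
2014 is not a leap year
Days: 365

365


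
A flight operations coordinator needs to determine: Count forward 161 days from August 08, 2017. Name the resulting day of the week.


Start: 2017-08-08 (Tuesday)
Step 1 - find target date: add 161 days
  2017-08-08 + 161 days = 2018-01-16
Step 2 - day of week:
  161 mod 7 = 0
  Tuesday + 0 days -> Tuesday
Result: Tuesday (2018-01-16)

Tuesday


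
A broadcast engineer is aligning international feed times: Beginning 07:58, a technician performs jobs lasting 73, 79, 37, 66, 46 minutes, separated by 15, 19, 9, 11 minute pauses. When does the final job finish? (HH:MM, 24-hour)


Start: 07:58 = 478 min from midnight
  after task 1 (73 min): 09:11
  after break (15 min): 09:26
  after task 2 (79 min): 10:45
  after break (19 min): 11:04
  after task 3 (37 min): 11:41
  after break (9 min): 11:50
  after task 4 (66 min): 12:56
  after break (11 min): 13:07
  after task 5 (46 min): 13:53
Total elapsed: 355 minutes
End time: 13:53

13:53


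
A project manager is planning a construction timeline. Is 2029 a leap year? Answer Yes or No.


Year: 2029
Divisible by 4? 2029 / 4 = 507.25 -> No
Not divisible by 4, so NOT a leap year

No


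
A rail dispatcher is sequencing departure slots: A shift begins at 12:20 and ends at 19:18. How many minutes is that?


Start time: 12:20 = 740 minutes from midnight
End time: 19:18 = 1158 minutes from midnight
Difference: 1158 - 740 = 418 minutes
That is 6 hours and 58 minutes

418


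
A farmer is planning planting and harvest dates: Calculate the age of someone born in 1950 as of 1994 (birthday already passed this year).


Birth year: 1950
Current year: 1994
Age = current year - birth year
Age = 1994 - 1950 = 44

44


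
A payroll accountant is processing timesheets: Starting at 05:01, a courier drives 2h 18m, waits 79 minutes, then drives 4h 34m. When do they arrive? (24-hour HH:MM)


Depart: 05:01
Leg 1: +138 min -> 07:19
Layover: +79 min -> 08:38
Leg 2: +274 min -> 13:12
Total travel: 491 minutes = 8h 11m
Arrival: 13:12

13:12


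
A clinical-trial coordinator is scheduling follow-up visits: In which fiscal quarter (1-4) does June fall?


Month: June (month 6)
Q1: January-March (months 1-3)
Q2: April-June (months 4-6)
Q3: July-September (months 7-9)
Q4: October-December (months 10-12)
Month 6 falls in Q2

2


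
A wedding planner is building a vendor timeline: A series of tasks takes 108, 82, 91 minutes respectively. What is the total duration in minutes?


Durations: 108, 82, 91
Running sum: 108
+ 82 = 190
+ 91 = 281
Total duration: 281 minutes
That is 4 hours and 41 minutes

281


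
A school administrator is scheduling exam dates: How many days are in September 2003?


Month: September
Year: 2003
September is a 30-day month
Total: 30 days

30


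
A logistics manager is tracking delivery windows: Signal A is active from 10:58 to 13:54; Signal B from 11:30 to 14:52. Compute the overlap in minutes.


Interval A: [658, 834] minutes from midnight
Interval B: [690, 892] minutes from midnight
Overlap start = max(658, 690) = 690
Overlap end = min(834, 892) = 834
Overlap = 834 - 690 = 144 minutes

144


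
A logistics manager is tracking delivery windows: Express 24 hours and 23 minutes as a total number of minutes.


Hours: 24
Extra minutes: 23
Minutes per hour: 60
Hours to minutes: 24 x 60 = 1440
Total: 1440 + 23 = 1463

1463


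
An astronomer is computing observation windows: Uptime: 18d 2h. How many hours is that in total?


Days: 18
Extra hours: 2
Hours per day: 24
Days to hours: 18 x 24 = 432
Total: 432 + 2 = 434

434


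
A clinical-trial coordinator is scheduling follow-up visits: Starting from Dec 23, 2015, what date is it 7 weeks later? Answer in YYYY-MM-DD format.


Start: 2015-12-23
Weeks to add: 7
Convert to days: 7 x 7 = 49 days
Add 49 days to 2015-12-23
Result: 2016-02-10

2016-02-10


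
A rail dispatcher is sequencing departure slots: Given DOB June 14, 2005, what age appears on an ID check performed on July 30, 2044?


Birth: 2005-06-14
Reference: 2044-07-30
Year difference: 2044 - 2005 = 39
Has birthday (06-14) occurred by 07-30? Yes
Age in full years: 39

39


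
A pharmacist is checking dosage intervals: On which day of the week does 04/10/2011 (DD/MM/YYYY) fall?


Date: 2011-10-04
January 1, 2011 is a Saturday
Day of year: 277
Offset from Jan 1: 276 days
276 mod 7 = 3
Result: Tuesday

Tuesday


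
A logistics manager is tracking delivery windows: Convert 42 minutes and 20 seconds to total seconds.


Minutes: 42
Extra seconds: 20
Seconds per minute: 60
Minutes to seconds: 42 x 60 = 2520
Total: 2520 + 20 = 2540

2540


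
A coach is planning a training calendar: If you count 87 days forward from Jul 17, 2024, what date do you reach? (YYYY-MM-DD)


Start: 2024-07-17
Adding 87 days
Days remaining in July: 14
After July: 73 days still to add
August 2024: 31 days, 42 remaining
September 2024: 30 days, 12 remaining
October 2024 has 31 days, need 12
Result: 2024-10-12

2024-10-12


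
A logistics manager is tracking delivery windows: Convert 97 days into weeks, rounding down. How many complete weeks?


Total days: 97
Days per week: 7
Division: 97 / 7 = 13 remainder 6
Complete weeks: 13
Remaining days: 6

13


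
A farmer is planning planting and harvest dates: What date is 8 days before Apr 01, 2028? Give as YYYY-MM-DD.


Start: 2028-04-01
Subtracting 8 days
Days already passed in April: 1
After going back through April: 7 more days to subtract
March 2028 has 31 days, need 7
Result: 2028-03-24

2028-03-24


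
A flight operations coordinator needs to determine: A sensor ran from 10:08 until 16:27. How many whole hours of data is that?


Start: 10:08
End: 16:27
Hour difference: 16 - 10 = 6 hours
Minute difference: 27 - 8 = 19 minutes
Total minutes: 379
Complete hours: 379 / 60 = 6 (remainder 19)

6


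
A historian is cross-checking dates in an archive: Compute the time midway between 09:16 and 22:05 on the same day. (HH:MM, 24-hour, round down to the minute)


Start time: 09:16 = 556 minutes from midnight
End time: 22:05 = 1325 minutes from midnight
Sum: 556 + 1325 = 1881
Midpoint: 1881 / 2 = 940 minutes
Convert: 940 / 60 = 15 hours, 40 minutes
Result: 15:40

15:40


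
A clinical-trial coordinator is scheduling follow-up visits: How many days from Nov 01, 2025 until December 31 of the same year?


Start: November 01, 2025
End: December 31, 2025
Days left in November: 29
December: 31
Sum of remaining months: 31
Total: 29 + 31 = 60

60


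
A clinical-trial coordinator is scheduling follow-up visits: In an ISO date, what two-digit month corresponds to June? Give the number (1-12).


Calendar month order:
5. May
6. June <--
7. July
June is month number 6

6


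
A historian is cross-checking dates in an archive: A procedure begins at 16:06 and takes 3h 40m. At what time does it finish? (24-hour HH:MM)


Start time: 16:06
Adding: 3 hours 40 minutes
Minutes: 6 + 40 = 46
Hours: 16 + 3 + 0 = 19
Result: 19:46

19:46


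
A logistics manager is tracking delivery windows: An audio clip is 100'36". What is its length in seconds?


Minutes: 100
Seconds: 36
Convert minutes to seconds: 100 x 60 = 6000
Add remaining seconds: 6000 + 36 = 6036

6036


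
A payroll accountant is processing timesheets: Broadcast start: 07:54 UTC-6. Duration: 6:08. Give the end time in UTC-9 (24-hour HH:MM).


Start: 07:54 in UTC-6
Step 1 - add duration:
  minutes: 54 + 8 = 62 (carry 1h)
  hours: 7 + 6 + 1 = 14
  end in UTC-6: 14:02
Step 2 - convert UTC-6 -> UTC-9:
  offset difference: -9 - (-6) = -3 hours
  14 + (-3) = 11 -> mod 24 = 11
Result: 11:02 in UTC-9

11:02


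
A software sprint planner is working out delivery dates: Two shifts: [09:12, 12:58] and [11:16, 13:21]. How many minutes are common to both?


Interval A: [552, 778] minutes from midnight
Interval B: [676, 801] minutes from midnight
Overlap start = max(552, 676) = 676
Overlap end = min(778, 801) = 778
Overlap = 778 - 676 = 102 minutes

102


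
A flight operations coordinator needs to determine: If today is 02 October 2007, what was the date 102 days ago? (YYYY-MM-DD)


Start: 2007-10-02
Subtracting 102 days
Days already passed in October: 2
After going back through October: 100 more days to subtract
September 2007: 30 days, 70 remaining
August 2007: 31 days, 39 remaining
July 2007: 31 days, 8 remaining
June 2007 has 30 days, need 8
Result: 2007-06-22

2007-06-22


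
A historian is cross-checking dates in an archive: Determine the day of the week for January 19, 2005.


Date: 2005-01-19
January 1, 2005 is a Saturday
Day of year: 19
Offset from Jan 1: 18 days
18 mod 7 = 4
Result: Wednesday

Wednesday


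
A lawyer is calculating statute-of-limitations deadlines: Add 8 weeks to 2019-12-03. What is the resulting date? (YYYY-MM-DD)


Start: 2019-12-03
Weeks to add: 8
Convert to days: 8 x 7 = 56 days
Add 56 days to 2019-12-03
Result: 2020-01-28

2020-01-28


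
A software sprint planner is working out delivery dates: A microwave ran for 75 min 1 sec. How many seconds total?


Minutes: 75
Extra seconds: 1
Seconds per minute: 60
Minutes to seconds: 75 x 60 = 4500
Total: 4500 + 1 = 4501

4501


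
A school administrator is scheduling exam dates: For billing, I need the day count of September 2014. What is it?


Month: September
Year: 2014
September is a 30-day month
Total: 30 days

30


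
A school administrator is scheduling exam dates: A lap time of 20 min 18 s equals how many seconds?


Minutes: 20
Seconds: 18
Convert minutes to seconds: 20 x 60 = 1200
Add remaining seconds: 1200 + 18 = 1218

1218


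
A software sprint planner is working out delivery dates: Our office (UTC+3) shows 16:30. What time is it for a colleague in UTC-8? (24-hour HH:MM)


Local time: 16:30 at UTC+3 (offset 3h)
Target zone: UTC-8 (offset -8h)
Difference: -8 - (3) = -11 hours
Calculation: 16 + (-11) = 5
Result: 05:30

05:30


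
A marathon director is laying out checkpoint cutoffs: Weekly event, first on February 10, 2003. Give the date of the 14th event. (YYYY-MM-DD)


First occurrence: 2003-02-10 (occurrence 1)
Each occurrence is 7 days after the previous.
Occurrence 14 is 13 weeks after the first.
13 weeks = 91 days
2003-02-10 + 91 days = 2003-05-12

2003-05-12


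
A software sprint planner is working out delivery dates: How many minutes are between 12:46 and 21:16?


Start time: 12:46 = 766 minutes from midnight
End time: 21:16 = 1276 minutes from midnight
Difference: 1276 - 766 = 510 minutes
That is 8 hours and 30 minutes

510


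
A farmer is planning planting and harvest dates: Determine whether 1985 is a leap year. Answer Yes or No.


Year: 1985
Divisible by 4? 1985 / 4 = 496.25 -> No
Not divisible by 4, so NOT a leap year

No


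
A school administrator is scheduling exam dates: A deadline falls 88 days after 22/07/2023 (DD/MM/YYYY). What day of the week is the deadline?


Start: 2023-07-22 (Saturday)
Step 1 - find target date: add 88 days
  2023-07-22 + 88 days = 2023-10-18
Step 2 - day of week:
  88 mod 7 = 4
  Saturday + 4 days -> Wednesday
Result: Wednesday (2023-10-18)

Wednesday


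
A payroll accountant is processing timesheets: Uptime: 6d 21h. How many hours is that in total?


Days: 6
Extra hours: 21
Hours per day: 24
Days to hours: 6 x 24 = 144
Total: 144 + 21 = 165

165


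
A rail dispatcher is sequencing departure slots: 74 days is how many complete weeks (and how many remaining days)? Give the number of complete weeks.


Total days: 74
Days per week: 7
Division: 74 / 7 = 10 remainder 4
Complete weeks: 10
Remaining days: 4

10


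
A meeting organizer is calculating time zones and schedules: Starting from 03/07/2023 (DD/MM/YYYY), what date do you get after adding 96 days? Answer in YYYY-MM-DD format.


Start: 2023-07-03
Adding 96 days
Days remaining in July: 28
After July: 68 days still to add
August 2023: 31 days, 37 remaining
September 2023: 30 days, 7 remaining
October 2023 has 31 days, need 7
Result: 2023-10-07

2023-10-07


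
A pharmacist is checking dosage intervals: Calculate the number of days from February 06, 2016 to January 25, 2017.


Start date: 2016-02-06
End date: 2017-01-25
Feb 2016: +24 days
Mar 2016: +31 days
Apr 2016: +30 days
... (9 more months)
Total: 354 days

354


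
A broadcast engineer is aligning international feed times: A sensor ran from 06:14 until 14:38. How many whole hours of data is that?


Start: 06:14
End: 14:38
Hour difference: 14 - 6 = 8 hours
Minute difference: 38 - 14 = 24 minutes
Total minutes: 504
Complete hours: 504 / 60 = 8 (remainder 24)

8


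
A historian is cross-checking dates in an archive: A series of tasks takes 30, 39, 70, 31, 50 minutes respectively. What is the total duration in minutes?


Durations: 30, 39, 70, 31, 50
Running sum: 30
+ 39 = 69
+ 70 = 139
+ 31 = 170
+ 50 = 220
Total duration: 220 minutes
That is 3 hours and 40 minutes

220


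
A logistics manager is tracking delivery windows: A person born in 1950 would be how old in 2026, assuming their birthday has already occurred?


Birth year: 1950
Current year: 2026
Age = current year - birth year
Age = 2026 - 1950 = 76

76


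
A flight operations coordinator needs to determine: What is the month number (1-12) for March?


Calendar month order:
2. February
3. March <--
4. April
March is month number 3

3


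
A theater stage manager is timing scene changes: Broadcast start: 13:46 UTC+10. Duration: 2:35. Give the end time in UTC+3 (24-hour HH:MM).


Start: 13:46 in UTC+10
Step 1 - add duration:
  minutes: 46 + 35 = 81 (carry 1h)
  hours: 13 + 2 + 1 = 16
  end in UTC+10: 16:21
Step 2 - convert UTC+10 -> UTC+3:
  offset difference: 3 - (10) = -7 hours
  16 + (-7) = 9 -> mod 24 = 9
Result: 09:21 in UTC+3

09:21


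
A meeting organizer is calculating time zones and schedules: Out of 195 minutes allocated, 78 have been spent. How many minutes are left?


Total budget: 195 minutes
Time used: 78 minutes
Remaining: 195 - 78 = 117 minutes
Percent used: 40.0%
Percent remaining: 60.0%

117


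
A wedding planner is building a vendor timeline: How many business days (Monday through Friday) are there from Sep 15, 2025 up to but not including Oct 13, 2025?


Start: 2025-09-15 (Monday)
End (exclusive): 2025-10-13 (Monday)
Total calendar days: 28
Full weeks: 28 // 7 = 4 -> 20 weekdays
Remaining 0 days starting on Monday:
Total business days: 20 + 0 = 20

20


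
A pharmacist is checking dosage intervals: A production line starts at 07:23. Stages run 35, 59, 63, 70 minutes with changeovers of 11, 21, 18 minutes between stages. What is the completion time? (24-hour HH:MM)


Start: 07:23 = 443 min from midnight
  after task 1 (35 min): 07:58
  after break (11 min): 08:09
  after task 2 (59 min): 09:08
  after break (21 min): 09:29
  after task 3 (63 min): 10:32
  after break (18 min): 10:50
  after task 4 (70 min): 12:00
Total elapsed: 277 minutes
End time: 12:00

12:00


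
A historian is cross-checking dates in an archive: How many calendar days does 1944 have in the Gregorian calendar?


Year: 1944
Check leap year rules:
Divisible by 4? Yes
Divisible by 100? No
1944 is a leap year
Days: 366

366


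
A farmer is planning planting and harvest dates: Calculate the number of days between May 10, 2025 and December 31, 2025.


Start: May 10, 2025
End: December 31, 2025
Days left in May: 21
June: 30
July: 31
August: 31
September: 30
... plus remaining months
Sum of remaining months: 214
Total: 21 + 214 = 235

235


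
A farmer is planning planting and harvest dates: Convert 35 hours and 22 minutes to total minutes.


Hours: 35
Extra minutes: 22
Minutes per hour: 60
Hours to minutes: 35 x 60 = 2100
Total: 2100 + 22 = 2122

2122


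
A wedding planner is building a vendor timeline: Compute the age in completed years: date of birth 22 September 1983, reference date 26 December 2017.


Birth: 1983-09-22
Reference: 2017-12-26
Year difference: 2017 - 1983 = 34
Has birthday (09-22) occurred by 12-26? Yes
Age in full years: 34

34


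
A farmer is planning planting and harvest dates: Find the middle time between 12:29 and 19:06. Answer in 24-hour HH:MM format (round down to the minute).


Start time: 12:29 = 749 minutes from midnight
End time: 19:06 = 1146 minutes from midnight
Sum: 749 + 1146 = 1895
Midpoint: 1895 / 2 = 947 minutes
Convert: 947 / 60 = 15 hours, 47 minutes
Result: 15:47

15:47


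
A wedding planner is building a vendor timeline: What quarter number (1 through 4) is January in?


Month: January (month 1)
Q1: January-March (months 1-3)
Q2: April-June (months 4-6)
Q3: July-September (months 7-9)
Q4: October-December (months 10-12)
Month 1 falls in Q1

1


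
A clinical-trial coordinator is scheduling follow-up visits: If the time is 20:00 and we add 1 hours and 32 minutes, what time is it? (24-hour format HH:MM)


Start time: 20:00
Adding: 1 hours 32 minutes
Minutes: 0 + 32 = 32
Hours: 20 + 1 + 0 = 21
Result: 21:32

21:32


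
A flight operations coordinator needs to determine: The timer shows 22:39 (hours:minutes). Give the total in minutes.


Hours: 22
Minutes: 39
Convert hours to minutes: 22 x 60 = 1320
Add remaining minutes: 1320 + 39 = 1359

1359


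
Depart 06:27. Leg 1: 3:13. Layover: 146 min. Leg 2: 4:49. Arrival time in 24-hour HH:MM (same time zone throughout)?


Depart: 06:27
Leg 1: +193 min -> 09:40
Layover: +146 min -> 12:06
Leg 2: +289 min -> 16:55
Total travel: 628 minutes = 10h 28m
Arrival: 16:55

16:55


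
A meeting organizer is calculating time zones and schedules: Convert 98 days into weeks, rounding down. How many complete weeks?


Total days: 98
Days per week: 7
Division: 98 / 7 = 14 remainder 0
Complete weeks: 14
Remaining days: 0

14


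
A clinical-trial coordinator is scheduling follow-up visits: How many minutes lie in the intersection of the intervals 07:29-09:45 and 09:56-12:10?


Interval A: [449, 585] minutes from midnight
Interval B: [596, 730] minutes from midnight
Overlap start = max(449, 596) = 596
Overlap end = min(585, 730) = 585
End <= start, so the intervals do not overlap: 0 minutes

0


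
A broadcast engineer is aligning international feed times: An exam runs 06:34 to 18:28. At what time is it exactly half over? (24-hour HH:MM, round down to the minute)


Start time: 06:34 = 394 minutes from midnight
End time: 18:28 = 1108 minutes from midnight
Sum: 394 + 1108 = 1502
Midpoint: 1502 / 2 = 751 minutes
Convert: 751 / 60 = 12 hours, 31 minutes
Result: 12:31

12:31


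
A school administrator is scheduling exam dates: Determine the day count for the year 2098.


Year: 2098
Check leap year rules:
Divisible by 4? No
2098 is not a leap year
Days: 365

365


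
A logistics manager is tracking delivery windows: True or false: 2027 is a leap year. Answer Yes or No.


Year: 2027
Divisible by 4? 2027 / 4 = 506.75 -> No
Not divisible by 4, so NOT a leap year

No


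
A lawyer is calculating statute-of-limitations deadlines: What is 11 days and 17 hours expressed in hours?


Days: 11
Extra hours: 17
Hours per day: 24
Days to hours: 11 x 24 = 264
Total: 264 + 17 = 281

281


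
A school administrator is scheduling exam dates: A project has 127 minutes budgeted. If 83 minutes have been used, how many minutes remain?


Total budget: 127 minutes
Time used: 83 minutes
Remaining: 127 - 83 = 44 minutes
Percent used: 65.4%
Percent remaining: 34.6%

44


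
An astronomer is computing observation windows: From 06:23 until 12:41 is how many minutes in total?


Start time: 06:23 = 383 minutes from midnight
End time: 12:41 = 761 minutes from midnight
Difference: 761 - 383 = 378 minutes
That is 6 hours and 18 minutes

378


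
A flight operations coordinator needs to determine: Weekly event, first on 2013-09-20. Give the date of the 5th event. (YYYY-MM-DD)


First occurrence: 2013-09-20 (occurrence 1)
Each occurrence is 7 days after the previous.
Occurrence 5 is 4 weeks after the first.
4 weeks = 28 days
2013-09-20 + 28 days = 2013-10-18

2013-10-18


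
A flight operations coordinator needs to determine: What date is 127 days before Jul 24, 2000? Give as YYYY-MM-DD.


Start: 2000-07-24
Subtracting 127 days
Days already passed in July: 24
After going back through July: 103 more days to subtract
June 2000: 30 days, 73 remaining
May 2000: 31 days, 42 remaining
April 2000: 30 days, 12 remaining
March 2000 has 31 days, need 12
Result: 2000-03-19

2000-03-19


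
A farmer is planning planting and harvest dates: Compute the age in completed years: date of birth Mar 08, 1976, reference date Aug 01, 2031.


Birth: 1976-03-08
Reference: 2031-08-01
Year difference: 2031 - 1976 = 55
Has birthday (03-08) occurred by 08-01? Yes
Age in full years: 55

55


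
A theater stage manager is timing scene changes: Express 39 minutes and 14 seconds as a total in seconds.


Minutes: 39
Seconds: 14
Convert minutes to seconds: 39 x 60 = 2340
Add remaining seconds: 2340 + 14 = 2354

2354


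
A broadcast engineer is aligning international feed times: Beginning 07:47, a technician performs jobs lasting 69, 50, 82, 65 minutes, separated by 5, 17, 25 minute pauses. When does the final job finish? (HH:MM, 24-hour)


Start: 07:47 = 467 min from midnight
  after task 1 (69 min): 08:56
  after break (5 min): 09:01
  after task 2 (50 min): 09:51
  after break (17 min): 10:08
  after task 3 (82 min): 11:30
  after break (25 min): 11:55
  after task 4 (65 min): 13:00
Total elapsed: 313 minutes
End time: 13:00

13:00


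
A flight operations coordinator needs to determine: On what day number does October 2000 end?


Month: October
Year: 2000
October is a 31-day month
Total: 31 days

31


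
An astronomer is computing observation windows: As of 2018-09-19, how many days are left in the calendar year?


Start: September 19, 2018
End: December 31, 2018
Days left in September: 11
October: 31
November: 30
December: 31
Sum of remaining months: 92
Total: 11 + 92 = 103

103


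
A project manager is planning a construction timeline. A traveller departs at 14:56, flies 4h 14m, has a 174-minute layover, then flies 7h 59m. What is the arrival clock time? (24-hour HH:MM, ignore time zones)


Depart: 14:56
Leg 1: +254 min -> 19:10
Layover: +174 min -> 22:04
Leg 2: +479 min -> 06:03
Total travel: 907 minutes = 15h 7m
Arrival: 06:03

06:03


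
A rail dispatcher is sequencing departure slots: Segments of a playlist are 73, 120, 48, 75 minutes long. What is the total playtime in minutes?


Durations: 73, 120, 48, 75
Running sum: 73
+ 120 = 193
+ 48 = 241
+ 75 = 316
Total duration: 316 minutes
That is 5 hours and 16 minutes

316


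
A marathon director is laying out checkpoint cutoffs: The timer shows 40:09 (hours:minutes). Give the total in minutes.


Hours: 40
Minutes: 9
Convert hours to minutes: 40 x 60 = 2400
Add remaining minutes: 2400 + 9 = 2409

2409


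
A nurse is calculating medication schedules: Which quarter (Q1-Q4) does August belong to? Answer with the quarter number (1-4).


Month: August (month 8)
Q1: January-March (months 1-3)
Q2: April-June (months 4-6)
Q3: July-September (months 7-9)
Q4: October-December (months 10-12)
Month 8 falls in Q3

3


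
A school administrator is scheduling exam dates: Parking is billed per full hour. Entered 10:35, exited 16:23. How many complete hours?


Start: 10:35
End: 16:23
Hour difference: 16 - 10 = 6 hours
Minute difference: 23 - 35 = -12 minutes
Total minutes: 348
Complete hours: 348 / 60 = 5 (remainder 48)

5


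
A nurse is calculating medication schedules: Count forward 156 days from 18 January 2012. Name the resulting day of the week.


Start: 2012-01-18 (Wednesday)
Step 1 - find target date: add 156 days
  2012-01-18 + 156 days = 2012-06-22
Step 2 - day of week:
  156 mod 7 = 2
  Wednesday + 2 days -> Friday
Result: Friday (2012-06-22)

Friday


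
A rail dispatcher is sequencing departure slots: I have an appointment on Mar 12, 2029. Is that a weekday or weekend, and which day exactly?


Date: 2029-03-12
January 1, 2029 is a Monday
Day of year: 71
Offset from Jan 1: 70 days
70 mod 7 = 0
Result: Monday

Monday


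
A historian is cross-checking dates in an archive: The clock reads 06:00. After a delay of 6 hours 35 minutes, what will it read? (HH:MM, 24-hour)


Start time: 06:00
Adding: 6 hours 35 minutes
Minutes: 0 + 35 = 35
Hours: 6 + 6 + 0 = 12
Result: 12:35

12:35


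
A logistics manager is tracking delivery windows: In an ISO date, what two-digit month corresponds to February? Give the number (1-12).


Calendar month order:
1. January
2. February <--
3. March
February is month number 2

2


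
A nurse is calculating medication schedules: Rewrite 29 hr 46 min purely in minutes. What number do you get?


Hours: 29
Extra minutes: 46
Minutes per hour: 60
Hours to minutes: 29 x 60 = 1740
Total: 1740 + 46 = 1786

1786


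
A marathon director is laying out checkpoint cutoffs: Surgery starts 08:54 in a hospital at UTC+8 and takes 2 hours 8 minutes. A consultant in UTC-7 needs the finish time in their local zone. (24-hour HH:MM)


Start: 08:54 in UTC+8
Step 1 - add duration:
  minutes: 54 + 8 = 62 (carry 1h)
  hours: 8 + 2 + 1 = 11
  end in UTC+8: 11:02
Step 2 - convert UTC+8 -> UTC-7:
  offset difference: -7 - (8) = -15 hours
  11 + (-15) = -4 -> mod 24 = 20
Result: 20:02 in UTC-7

20:02


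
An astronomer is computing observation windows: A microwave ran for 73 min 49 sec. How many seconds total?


Minutes: 73
Extra seconds: 49
Seconds per minute: 60
Minutes to seconds: 73 x 60 = 4380
Total: 4380 + 49 = 4429

4429


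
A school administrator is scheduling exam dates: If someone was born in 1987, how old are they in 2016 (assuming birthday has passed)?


Birth year: 1987
Current year: 2016
Age = current year - birth year
Age = 2016 - 1987 = 29

29


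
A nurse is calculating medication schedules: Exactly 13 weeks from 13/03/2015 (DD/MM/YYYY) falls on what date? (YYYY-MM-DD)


Start: 2015-03-13
Weeks to add: 13
Convert to days: 13 x 7 = 91 days
Add 91 days to 2015-03-13
Result: 2015-06-12

2015-06-12


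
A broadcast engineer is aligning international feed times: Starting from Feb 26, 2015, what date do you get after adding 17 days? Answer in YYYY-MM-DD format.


Start: 2015-02-26
Adding 17 days
Days remaining in February: 2
After February: 15 days still to add
March 2015 has 31 days, need 15
Result: 2015-03-15

2015-03-15


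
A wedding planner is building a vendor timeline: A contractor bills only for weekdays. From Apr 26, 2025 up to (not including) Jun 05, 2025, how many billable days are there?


Start: 2025-04-26 (Saturday)
End (exclusive): 2025-06-05 (Thursday)
Total calendar days: 40
Full weeks: 40 // 7 = 5 -> 25 weekdays
Remaining 5 days starting on Saturday:
  Sat(-), Sun(-), Mon(w), Tue(w), Wed(w) -> 3 weekdays
Total business days: 25 + 3 = 28

28


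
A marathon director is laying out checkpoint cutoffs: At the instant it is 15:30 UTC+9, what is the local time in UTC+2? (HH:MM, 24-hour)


Local time: 15:30 at UTC+9 (offset 9h)
Target zone: UTC+2 (offset 2h)
Difference: 2 - (9) = -7 hours
Calculation: 15 + (-7) = 8
Result: 08:30

08:30


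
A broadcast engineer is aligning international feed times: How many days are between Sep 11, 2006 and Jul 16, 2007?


Start date: 2006-09-11
End date: 2007-07-16
Sep 2006: +20 days
Oct 2006: +31 days
Nov 2006: +30 days
... (8 more months)
Total: 308 days

308


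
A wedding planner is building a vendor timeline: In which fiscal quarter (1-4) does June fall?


Month: June (month 6)
Q1: January-March (months 1-3)
Q2: April-June (months 4-6)
Q3: July-September (months 7-9)
Q4: October-December (months 10-12)
Month 6 falls in Q2

2


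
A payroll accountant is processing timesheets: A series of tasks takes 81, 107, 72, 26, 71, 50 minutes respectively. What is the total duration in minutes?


Durations: 81, 107, 72, 26, 71, 50
Running sum: 81
+ 107 = 188
+ 72 = 260
+ 26 = 286
+ 71 = 357
+ 50 = 407
Total duration: 407 minutes
That is 6 hours and 47 minutes

407


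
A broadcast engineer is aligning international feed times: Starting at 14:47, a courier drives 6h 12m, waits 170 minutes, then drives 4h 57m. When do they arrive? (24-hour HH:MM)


Depart: 14:47
Leg 1: +372 min -> 20:59
Layover: +170 min -> 23:49
Leg 2: +297 min -> 04:46
Total travel: 839 minutes = 13h 59m
Arrival: 04:46

04:46


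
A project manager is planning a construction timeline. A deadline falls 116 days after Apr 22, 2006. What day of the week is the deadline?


Start: 2006-04-22 (Saturday)
Step 1 - find target date: add 116 days
  2006-04-22 + 116 days = 2006-08-16
Step 2 - day of week:
  116 mod 7 = 4
  Saturday + 4 days -> Wednesday
Result: Wednesday (2006-08-16)

Wednesday


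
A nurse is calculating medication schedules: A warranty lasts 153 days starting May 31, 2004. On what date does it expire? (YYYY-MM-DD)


Start: 2004-05-31
Adding 153 days
Days remaining in May: 0
After May: 153 days still to add
June 2004: 30 days, 123 remaining
July 2004: 31 days, 92 remaining
August 2004: 31 days, 61 remaining
September 2004: 30 days, 31 remaining
Result: 2004-10-31

2004-10-31


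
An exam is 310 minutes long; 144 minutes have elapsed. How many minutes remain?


Total budget: 310 minutes
Time used: 144 minutes
Remaining: 310 - 144 = 166 minutes
Percent used: 46.5%
Percent remaining: 53.5%

166


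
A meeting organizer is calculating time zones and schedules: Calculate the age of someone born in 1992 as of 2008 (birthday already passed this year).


Birth year: 1992
Current year: 2008
Age = current year - birth year
Age = 2008 - 1992 = 16

16


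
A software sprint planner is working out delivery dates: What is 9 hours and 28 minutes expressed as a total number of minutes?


Hours: 9
Minutes: 28
Convert hours to minutes: 9 x 60 = 540
Add remaining minutes: 540 + 28 = 568

568


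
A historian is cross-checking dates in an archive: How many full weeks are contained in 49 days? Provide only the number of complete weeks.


Total days: 49
Days per week: 7
Division: 49 / 7 = 7 remainder 0
Complete weeks: 7
Remaining days: 0

7


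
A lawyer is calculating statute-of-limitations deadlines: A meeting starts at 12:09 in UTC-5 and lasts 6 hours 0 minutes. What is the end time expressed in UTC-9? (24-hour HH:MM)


Start: 12:09 in UTC-5
Step 1 - add duration:
  minutes: 9 + 0 = 9
  hours: 12 + 6 + 0 = 18
  end in UTC-5: 18:09
Step 2 - convert UTC-5 -> UTC-9:
  offset difference: -9 - (-5) = -4 hours
  18 + (-4) = 14 -> mod 24 = 14
Result: 14:09 in UTC-9

14:09


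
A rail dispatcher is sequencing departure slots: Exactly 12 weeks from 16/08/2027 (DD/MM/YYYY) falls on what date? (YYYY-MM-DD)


Start: 2027-08-16
Weeks to add: 12
Convert to days: 12 x 7 = 84 days
Add 84 days to 2027-08-16
Result: 2027-11-08

2027-11-08
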